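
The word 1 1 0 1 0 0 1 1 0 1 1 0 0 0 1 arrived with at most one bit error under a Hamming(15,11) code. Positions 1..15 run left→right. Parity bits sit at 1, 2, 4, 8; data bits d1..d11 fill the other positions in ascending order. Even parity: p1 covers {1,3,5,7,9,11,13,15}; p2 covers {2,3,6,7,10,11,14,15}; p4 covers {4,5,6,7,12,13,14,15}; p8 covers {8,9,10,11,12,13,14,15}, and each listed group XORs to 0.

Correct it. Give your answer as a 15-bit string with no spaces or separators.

s1 (pos 1,3,5,7,9,11,13,15): 1⊕0⊕0⊕1⊕0⊕1⊕0⊕1 = 0
s2 (pos 2,3,6,7,10,11,14,15): 1⊕0⊕0⊕1⊕1⊕1⊕0⊕1 = 1
s4 (pos 4,5,6,7,12,13,14,15): 1⊕0⊕0⊕1⊕0⊕0⊕0⊕1 = 1
s8 (pos 8,9,10,11,12,13,14,15): 1⊕0⊕1⊕1⊕0⊕0⊕0⊕1 = 0
Syndrome s8…s1 = 0110 → error at position 6.
Flip position 6: 110100110110001 → 110101110110001

110101110110001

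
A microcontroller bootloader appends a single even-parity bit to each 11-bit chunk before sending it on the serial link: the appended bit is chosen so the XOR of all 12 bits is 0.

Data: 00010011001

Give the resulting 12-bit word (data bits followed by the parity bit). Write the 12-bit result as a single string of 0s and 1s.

XOR of the 11 data bits: 0⊕0⊕0⊕1⊕0⊕0⊕1⊕1⊕0⊕0⊕1 = 0
Parity bit = 0 (so all 12 bits XOR to 0).

000100110010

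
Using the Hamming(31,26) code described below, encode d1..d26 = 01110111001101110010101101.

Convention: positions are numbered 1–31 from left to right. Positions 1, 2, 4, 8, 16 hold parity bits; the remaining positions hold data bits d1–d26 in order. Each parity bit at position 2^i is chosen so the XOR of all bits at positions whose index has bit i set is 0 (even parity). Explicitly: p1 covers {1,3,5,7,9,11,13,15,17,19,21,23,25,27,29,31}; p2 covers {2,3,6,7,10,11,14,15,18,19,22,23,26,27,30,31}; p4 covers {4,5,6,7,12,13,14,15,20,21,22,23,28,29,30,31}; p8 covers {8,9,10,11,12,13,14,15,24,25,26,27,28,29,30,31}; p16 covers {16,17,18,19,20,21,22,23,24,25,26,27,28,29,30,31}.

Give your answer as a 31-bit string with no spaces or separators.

Place data at non-parity positions: p1 p2 0 p4 1 1 1 p8 0 1 1 1 0 0 1 p16 1 0 1 1 1 0 0 1 0 1 0 1 1 0 1
p1 (pos 1,3,5,7,9,11,13,15,17,19,21,23,25,27,29,31): XOR of data positions = 0⊕1⊕1⊕0⊕1⊕0⊕1⊕1⊕1⊕1⊕0⊕0⊕0⊕1⊕1 = 1
p2 (pos 2,3,6,7,10,11,14,15,18,19,22,23,26,27,30,31): XOR of data positions = 0⊕1⊕1⊕1⊕1⊕0⊕1⊕0⊕1⊕0⊕0⊕1⊕0⊕0⊕1 = 0
p4 (pos 4,5,6,7,12,13,14,15,20,21,22,23,28,29,30,31): XOR of data positions = 1⊕1⊕1⊕1⊕0⊕0⊕1⊕1⊕1⊕0⊕0⊕1⊕1⊕0⊕1 = 0
p8 (pos 8,9,10,11,12,13,14,15,24,25,26,27,28,29,30,31): XOR of data positions = 0⊕1⊕1⊕1⊕0⊕0⊕1⊕1⊕0⊕1⊕0⊕1⊕1⊕0⊕1 = 1
p16 (pos 16,17,18,19,20,21,22,23,24,25,26,27,28,29,30,31): XOR of data positions = 1⊕0⊕1⊕1⊕1⊕0⊕0⊕1⊕0⊕1⊕0⊕1⊕1⊕0⊕1 = 1
Codeword: 1000111101110011101110010101101

1000111101110011101110010101101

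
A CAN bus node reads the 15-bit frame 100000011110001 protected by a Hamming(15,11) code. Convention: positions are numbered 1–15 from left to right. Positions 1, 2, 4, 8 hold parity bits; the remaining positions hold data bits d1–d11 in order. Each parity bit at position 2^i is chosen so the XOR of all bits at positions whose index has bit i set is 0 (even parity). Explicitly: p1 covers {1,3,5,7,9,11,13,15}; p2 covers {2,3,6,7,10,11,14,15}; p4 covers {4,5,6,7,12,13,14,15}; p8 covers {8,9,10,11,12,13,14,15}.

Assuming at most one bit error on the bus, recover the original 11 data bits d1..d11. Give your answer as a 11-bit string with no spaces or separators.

00001110011

s1 (pos 1,3,5,7,9,11,13,15): 1⊕0⊕0⊕0⊕1⊕1⊕0⊕1 = 0
s2 (pos 2,3,6,7,10,11,14,15): 0⊕0⊕0⊕0⊕1⊕1⊕0⊕1 = 1
s4 (pos 4,5,6,7,12,13,14,15): 0⊕0⊕0⊕0⊕0⊕0⊕0⊕1 = 1
s8 (pos 8,9,10,11,12,13,14,15): 1⊕1⊕1⊕1⊕0⊕0⊕0⊕1 = 1
Syndrome s8…s1 = 1110 → error at position 14.
Flip position 14: 100000011110001 → 100000011110011
Read data bits from positions 3,5,6,7,9,10,11,12,13,14,15: 00001110011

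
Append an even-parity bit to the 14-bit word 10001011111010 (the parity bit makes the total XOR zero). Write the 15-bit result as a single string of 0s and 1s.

100010111110100

XOR of the 14 data bits: 1⊕0⊕0⊕0⊕1⊕0⊕1⊕1⊕1⊕1⊕1⊕0⊕1⊕0 = 0
Parity bit = 0 (so all 15 bits XOR to 0).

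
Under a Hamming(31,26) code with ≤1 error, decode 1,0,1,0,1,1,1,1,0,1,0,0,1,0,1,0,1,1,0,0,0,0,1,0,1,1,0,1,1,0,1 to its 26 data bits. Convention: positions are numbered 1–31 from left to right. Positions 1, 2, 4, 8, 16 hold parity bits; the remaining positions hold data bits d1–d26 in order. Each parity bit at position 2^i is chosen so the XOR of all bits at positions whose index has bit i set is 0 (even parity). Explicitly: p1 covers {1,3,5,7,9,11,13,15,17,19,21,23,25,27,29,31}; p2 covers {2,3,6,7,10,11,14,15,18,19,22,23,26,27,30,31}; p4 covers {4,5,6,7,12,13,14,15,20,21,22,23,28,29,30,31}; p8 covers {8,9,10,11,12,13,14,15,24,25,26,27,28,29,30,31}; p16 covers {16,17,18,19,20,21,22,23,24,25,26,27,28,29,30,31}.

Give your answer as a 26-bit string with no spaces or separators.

11110100100110000101101101

s1 (pos 1,3,5,7,9,11,13,15,17,19,21,23,25,27,29,31): 1⊕1⊕1⊕1⊕0⊕0⊕1⊕1⊕1⊕0⊕0⊕1⊕1⊕0⊕1⊕1 = 1
s2 (pos 2,3,6,7,10,11,14,15,18,19,22,23,26,27,30,31): 0⊕1⊕1⊕1⊕1⊕0⊕0⊕1⊕1⊕0⊕0⊕1⊕1⊕0⊕0⊕1 = 1
s4 (pos 4,5,6,7,12,13,14,15,20,21,22,23,28,29,30,31): 0⊕1⊕1⊕1⊕0⊕1⊕0⊕1⊕0⊕0⊕0⊕1⊕1⊕1⊕0⊕1 = 1
s8 (pos 8,9,10,11,12,13,14,15,24,25,26,27,28,29,30,31): 1⊕0⊕1⊕0⊕0⊕1⊕0⊕1⊕0⊕1⊕1⊕0⊕1⊕1⊕0⊕1 = 1
s16 (pos 16,17,18,19,20,21,22,23,24,25,26,27,28,29,30,31): 0⊕1⊕1⊕0⊕0⊕0⊕0⊕1⊕0⊕1⊕1⊕0⊕1⊕1⊕0⊕1 = 0
Syndrome s16…s1 = 01111 → error at position 15.
Flip position 15: 1010111101001010110000101101101 → 1010111101001000110000101101101
Read data bits from positions 3,5,6,7,9,10,11,12,13,14,15,17,18,19,20,21,22,23,24,25,26,27,28,29,30,31: 11110100100110000101101101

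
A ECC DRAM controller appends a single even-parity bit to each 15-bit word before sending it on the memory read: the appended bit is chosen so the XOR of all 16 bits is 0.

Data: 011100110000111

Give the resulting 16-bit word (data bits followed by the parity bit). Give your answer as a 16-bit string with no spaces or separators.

0111001100001110

XOR of the 15 data bits: 0⊕1⊕1⊕1⊕0⊕0⊕1⊕1⊕0⊕0⊕0⊕0⊕1⊕1⊕1 = 0
Parity bit = 0 (so all 16 bits XOR to 0).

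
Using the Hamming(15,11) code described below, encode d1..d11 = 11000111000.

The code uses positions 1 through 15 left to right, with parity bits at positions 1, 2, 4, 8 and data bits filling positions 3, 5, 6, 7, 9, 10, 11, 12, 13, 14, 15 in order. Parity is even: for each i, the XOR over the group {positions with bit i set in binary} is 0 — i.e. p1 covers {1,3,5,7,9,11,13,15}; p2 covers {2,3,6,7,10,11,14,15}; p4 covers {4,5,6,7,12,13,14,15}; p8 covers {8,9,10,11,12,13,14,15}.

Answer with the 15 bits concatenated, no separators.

111010010111000

Place data at non-parity positions: p1 p2 1 p4 1 0 0 p8 0 1 1 1 0 0 0
p1 (pos 1,3,5,7,9,11,13,15): XOR of data positions = 1⊕1⊕0⊕0⊕1⊕0⊕0 = 1
p2 (pos 2,3,6,7,10,11,14,15): XOR of data positions = 1⊕0⊕0⊕1⊕1⊕0⊕0 = 1
p4 (pos 4,5,6,7,12,13,14,15): XOR of data positions = 1⊕0⊕0⊕1⊕0⊕0⊕0 = 0
p8 (pos 8,9,10,11,12,13,14,15): XOR of data positions = 0⊕1⊕1⊕1⊕0⊕0⊕0 = 1
Codeword: 111010010111000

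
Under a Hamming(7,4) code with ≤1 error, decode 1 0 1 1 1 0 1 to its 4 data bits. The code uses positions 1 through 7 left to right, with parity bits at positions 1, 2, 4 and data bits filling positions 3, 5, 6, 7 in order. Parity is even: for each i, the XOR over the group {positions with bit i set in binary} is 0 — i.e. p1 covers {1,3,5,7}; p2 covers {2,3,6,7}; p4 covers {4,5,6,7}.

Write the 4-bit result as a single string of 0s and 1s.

s1 (pos 1,3,5,7): 1⊕1⊕1⊕1 = 0
s2 (pos 2,3,6,7): 0⊕1⊕0⊕1 = 0
s4 (pos 4,5,6,7): 1⊕1⊕0⊕1 = 1
Syndrome s4…s1 = 100 → error at position 4.
Flip position 4: 1011101 → 1010101
Read data bits from positions 3,5,6,7: 1101

1101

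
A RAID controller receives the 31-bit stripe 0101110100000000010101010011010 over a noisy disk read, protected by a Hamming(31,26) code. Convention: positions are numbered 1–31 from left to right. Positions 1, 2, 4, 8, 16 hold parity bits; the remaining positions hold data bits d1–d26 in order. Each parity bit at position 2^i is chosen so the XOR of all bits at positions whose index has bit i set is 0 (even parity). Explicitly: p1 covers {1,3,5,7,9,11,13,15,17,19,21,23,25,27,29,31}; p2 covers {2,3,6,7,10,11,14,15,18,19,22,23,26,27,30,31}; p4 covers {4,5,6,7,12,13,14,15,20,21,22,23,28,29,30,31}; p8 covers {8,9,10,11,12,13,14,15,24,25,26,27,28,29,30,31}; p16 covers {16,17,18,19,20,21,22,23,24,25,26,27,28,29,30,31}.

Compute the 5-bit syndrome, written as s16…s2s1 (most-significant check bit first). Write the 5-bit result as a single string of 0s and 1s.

11100

s1 (pos 1,3,5,7,9,11,13,15,17,19,21,23,25,27,29,31): 0⊕0⊕1⊕0⊕0⊕0⊕0⊕0⊕0⊕0⊕0⊕0⊕0⊕1⊕0⊕0 = 0
s2 (pos 2,3,6,7,10,11,14,15,18,19,22,23,26,27,30,31): 1⊕0⊕1⊕0⊕0⊕0⊕0⊕0⊕1⊕0⊕1⊕0⊕0⊕1⊕1⊕0 = 0
s4 (pos 4,5,6,7,12,13,14,15,20,21,22,23,28,29,30,31): 1⊕1⊕1⊕0⊕0⊕0⊕0⊕0⊕1⊕0⊕1⊕0⊕1⊕0⊕1⊕0 = 1
s8 (pos 8,9,10,11,12,13,14,15,24,25,26,27,28,29,30,31): 1⊕0⊕0⊕0⊕0⊕0⊕0⊕0⊕1⊕0⊕0⊕1⊕1⊕0⊕1⊕0 = 1
s16 (pos 16,17,18,19,20,21,22,23,24,25,26,27,28,29,30,31): 0⊕0⊕1⊕0⊕1⊕0⊕1⊕0⊕1⊕0⊕0⊕1⊕1⊕0⊕1⊕0 = 1
Syndrome s16…s1 = 11100 → error at position 28.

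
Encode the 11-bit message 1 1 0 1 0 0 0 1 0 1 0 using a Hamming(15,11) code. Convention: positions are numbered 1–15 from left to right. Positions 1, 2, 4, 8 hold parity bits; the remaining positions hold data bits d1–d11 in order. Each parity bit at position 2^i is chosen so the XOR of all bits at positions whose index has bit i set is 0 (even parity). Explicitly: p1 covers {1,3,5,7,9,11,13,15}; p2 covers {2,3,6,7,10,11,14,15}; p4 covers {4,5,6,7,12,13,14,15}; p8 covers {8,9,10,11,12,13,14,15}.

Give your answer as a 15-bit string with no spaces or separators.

111010100001010

Place data at non-parity positions: p1 p2 1 p4 1 0 1 p8 0 0 0 1 0 1 0
p1 (pos 1,3,5,7,9,11,13,15): XOR of data positions = 1⊕1⊕1⊕0⊕0⊕0⊕0 = 1
p2 (pos 2,3,6,7,10,11,14,15): XOR of data positions = 1⊕0⊕1⊕0⊕0⊕1⊕0 = 1
p4 (pos 4,5,6,7,12,13,14,15): XOR of data positions = 1⊕0⊕1⊕1⊕0⊕1⊕0 = 0
p8 (pos 8,9,10,11,12,13,14,15): XOR of data positions = 0⊕0⊕0⊕1⊕0⊕1⊕0 = 0
Codeword: 111010100001010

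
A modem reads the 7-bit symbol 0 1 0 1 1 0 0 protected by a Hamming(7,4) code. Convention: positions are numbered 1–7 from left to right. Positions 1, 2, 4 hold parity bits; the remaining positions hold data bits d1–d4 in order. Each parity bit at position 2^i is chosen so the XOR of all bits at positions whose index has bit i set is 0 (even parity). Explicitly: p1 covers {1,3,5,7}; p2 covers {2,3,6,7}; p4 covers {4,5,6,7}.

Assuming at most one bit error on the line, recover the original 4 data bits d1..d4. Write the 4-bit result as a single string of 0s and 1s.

s1 (pos 1,3,5,7): 0⊕0⊕1⊕0 = 1
s2 (pos 2,3,6,7): 1⊕0⊕0⊕0 = 1
s4 (pos 4,5,6,7): 1⊕1⊕0⊕0 = 0
Syndrome s4…s1 = 011 → error at position 3.
Flip position 3: 0101100 → 0111100
Read data bits from positions 3,5,6,7: 1100

1100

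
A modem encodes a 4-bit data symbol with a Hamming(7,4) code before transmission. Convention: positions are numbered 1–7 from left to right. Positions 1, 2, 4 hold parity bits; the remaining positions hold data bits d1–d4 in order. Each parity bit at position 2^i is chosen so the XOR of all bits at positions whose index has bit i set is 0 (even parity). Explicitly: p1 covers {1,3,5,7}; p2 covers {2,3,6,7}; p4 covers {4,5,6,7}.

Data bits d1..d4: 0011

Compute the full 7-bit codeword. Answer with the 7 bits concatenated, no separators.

1000011

Place data at non-parity positions: p1 p2 0 p4 0 1 1
p1 (pos 1,3,5,7): XOR of data positions = 0⊕0⊕1 = 1
p2 (pos 2,3,6,7): XOR of data positions = 0⊕1⊕1 = 0
p4 (pos 4,5,6,7): XOR of data positions = 0⊕1⊕1 = 0
Codeword: 1000011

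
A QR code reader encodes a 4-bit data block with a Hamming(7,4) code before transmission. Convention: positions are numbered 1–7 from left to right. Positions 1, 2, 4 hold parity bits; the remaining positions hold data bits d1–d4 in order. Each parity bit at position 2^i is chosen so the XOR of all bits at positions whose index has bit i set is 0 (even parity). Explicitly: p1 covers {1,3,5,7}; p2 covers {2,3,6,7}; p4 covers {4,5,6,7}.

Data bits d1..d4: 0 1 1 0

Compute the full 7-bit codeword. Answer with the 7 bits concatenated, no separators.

1100110

Place data at non-parity positions: p1 p2 0 p4 1 1 0
p1 (pos 1,3,5,7): XOR of data positions = 0⊕1⊕0 = 1
p2 (pos 2,3,6,7): XOR of data positions = 0⊕1⊕0 = 1
p4 (pos 4,5,6,7): XOR of data positions = 1⊕1⊕0 = 0
Codeword: 1100110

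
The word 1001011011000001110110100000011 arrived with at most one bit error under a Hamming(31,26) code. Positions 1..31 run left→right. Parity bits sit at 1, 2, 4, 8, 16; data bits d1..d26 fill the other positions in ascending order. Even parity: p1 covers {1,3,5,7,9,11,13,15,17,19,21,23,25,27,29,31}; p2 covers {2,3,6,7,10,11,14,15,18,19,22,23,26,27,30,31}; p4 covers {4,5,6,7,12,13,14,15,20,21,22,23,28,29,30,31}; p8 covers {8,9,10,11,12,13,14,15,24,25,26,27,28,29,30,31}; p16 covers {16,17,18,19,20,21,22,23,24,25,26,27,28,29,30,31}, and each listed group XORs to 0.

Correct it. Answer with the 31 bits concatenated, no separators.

1011011011000001110110100000011

s1 (pos 1,3,5,7,9,11,13,15,17,19,21,23,25,27,29,31): 1⊕0⊕0⊕1⊕1⊕0⊕0⊕0⊕1⊕0⊕1⊕1⊕0⊕0⊕0⊕1 = 1
s2 (pos 2,3,6,7,10,11,14,15,18,19,22,23,26,27,30,31): 0⊕0⊕1⊕1⊕1⊕0⊕0⊕0⊕1⊕0⊕0⊕1⊕0⊕0⊕1⊕1 = 1
s4 (pos 4,5,6,7,12,13,14,15,20,21,22,23,28,29,30,31): 1⊕0⊕1⊕1⊕0⊕0⊕0⊕0⊕1⊕1⊕0⊕1⊕0⊕0⊕1⊕1 = 0
s8 (pos 8,9,10,11,12,13,14,15,24,25,26,27,28,29,30,31): 0⊕1⊕1⊕0⊕0⊕0⊕0⊕0⊕0⊕0⊕0⊕0⊕0⊕0⊕1⊕1 = 0
s16 (pos 16,17,18,19,20,21,22,23,24,25,26,27,28,29,30,31): 1⊕1⊕1⊕0⊕1⊕1⊕0⊕1⊕0⊕0⊕0⊕0⊕0⊕0⊕1⊕1 = 0
Syndrome s16…s1 = 00011 → error at position 3.
Flip position 3: 1001011011000001110110100000011 → 1011011011000001110110100000011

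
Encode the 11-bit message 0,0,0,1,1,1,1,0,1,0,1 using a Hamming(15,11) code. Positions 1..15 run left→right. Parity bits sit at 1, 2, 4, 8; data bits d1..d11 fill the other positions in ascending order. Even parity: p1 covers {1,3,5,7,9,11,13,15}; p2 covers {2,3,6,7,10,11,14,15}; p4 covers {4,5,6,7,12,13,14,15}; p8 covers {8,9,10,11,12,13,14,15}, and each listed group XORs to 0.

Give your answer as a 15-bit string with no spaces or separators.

Place data at non-parity positions: p1 p2 0 p4 0 0 1 p8 1 1 1 0 1 0 1
p1 (pos 1,3,5,7,9,11,13,15): XOR of data positions = 0⊕0⊕1⊕1⊕1⊕1⊕1 = 1
p2 (pos 2,3,6,7,10,11,14,15): XOR of data positions = 0⊕0⊕1⊕1⊕1⊕0⊕1 = 0
p4 (pos 4,5,6,7,12,13,14,15): XOR of data positions = 0⊕0⊕1⊕0⊕1⊕0⊕1 = 1
p8 (pos 8,9,10,11,12,13,14,15): XOR of data positions = 1⊕1⊕1⊕0⊕1⊕0⊕1 = 1
Codeword: 100100111110101

100100111110101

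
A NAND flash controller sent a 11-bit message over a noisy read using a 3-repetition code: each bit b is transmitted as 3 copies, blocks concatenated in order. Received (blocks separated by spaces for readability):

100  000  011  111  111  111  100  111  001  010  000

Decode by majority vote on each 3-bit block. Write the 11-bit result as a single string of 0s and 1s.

Block 1 (100): 1 one → 0
Block 2 (000): 0 ones → 0
Block 3 (011): 2 ones → 1
Block 4 (111): 3 ones → 1
Block 5 (111): 3 ones → 1
Block 6 (111): 3 ones → 1
Block 7 (100): 1 one → 0
Block 8 (111): 3 ones → 1
Block 9 (001): 1 one → 0
Block 10 (010): 1 one → 0
Block 11 (000): 0 ones → 0

00111101000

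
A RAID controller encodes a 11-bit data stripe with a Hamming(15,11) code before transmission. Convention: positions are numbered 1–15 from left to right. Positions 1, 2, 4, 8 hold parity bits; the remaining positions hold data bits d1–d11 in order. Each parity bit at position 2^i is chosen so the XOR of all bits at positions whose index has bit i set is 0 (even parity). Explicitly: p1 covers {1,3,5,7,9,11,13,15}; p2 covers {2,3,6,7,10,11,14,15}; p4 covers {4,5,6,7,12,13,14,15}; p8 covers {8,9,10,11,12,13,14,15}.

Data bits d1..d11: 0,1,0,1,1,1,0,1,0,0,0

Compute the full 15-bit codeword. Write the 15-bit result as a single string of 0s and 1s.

100110111101000

Place data at non-parity positions: p1 p2 0 p4 1 0 1 p8 1 1 0 1 0 0 0
p1 (pos 1,3,5,7,9,11,13,15): XOR of data positions = 0⊕1⊕1⊕1⊕0⊕0⊕0 = 1
p2 (pos 2,3,6,7,10,11,14,15): XOR of data positions = 0⊕0⊕1⊕1⊕0⊕0⊕0 = 0
p4 (pos 4,5,6,7,12,13,14,15): XOR of data positions = 1⊕0⊕1⊕1⊕0⊕0⊕0 = 1
p8 (pos 8,9,10,11,12,13,14,15): XOR of data positions = 1⊕1⊕0⊕1⊕0⊕0⊕0 = 1
Codeword: 100110111101000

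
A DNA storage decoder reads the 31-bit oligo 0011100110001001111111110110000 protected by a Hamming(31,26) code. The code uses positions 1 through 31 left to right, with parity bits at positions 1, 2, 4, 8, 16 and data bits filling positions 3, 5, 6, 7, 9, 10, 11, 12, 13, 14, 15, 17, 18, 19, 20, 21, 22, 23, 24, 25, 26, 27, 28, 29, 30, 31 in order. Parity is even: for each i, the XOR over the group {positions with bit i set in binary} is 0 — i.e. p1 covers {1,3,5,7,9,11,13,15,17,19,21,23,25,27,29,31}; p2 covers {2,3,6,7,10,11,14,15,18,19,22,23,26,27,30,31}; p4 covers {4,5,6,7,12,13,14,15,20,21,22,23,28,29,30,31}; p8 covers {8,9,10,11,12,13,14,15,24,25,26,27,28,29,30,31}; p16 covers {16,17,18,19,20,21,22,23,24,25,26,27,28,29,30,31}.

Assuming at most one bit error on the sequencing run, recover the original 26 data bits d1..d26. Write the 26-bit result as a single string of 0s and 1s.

s1 (pos 1,3,5,7,9,11,13,15,17,19,21,23,25,27,29,31): 0⊕1⊕1⊕0⊕1⊕0⊕1⊕0⊕1⊕1⊕1⊕1⊕0⊕1⊕0⊕0 = 1
s2 (pos 2,3,6,7,10,11,14,15,18,19,22,23,26,27,30,31): 0⊕1⊕0⊕0⊕0⊕0⊕0⊕0⊕1⊕1⊕1⊕1⊕1⊕1⊕0⊕0 = 1
s4 (pos 4,5,6,7,12,13,14,15,20,21,22,23,28,29,30,31): 1⊕1⊕0⊕0⊕0⊕1⊕0⊕0⊕1⊕1⊕1⊕1⊕0⊕0⊕0⊕0 = 1
s8 (pos 8,9,10,11,12,13,14,15,24,25,26,27,28,29,30,31): 1⊕1⊕0⊕0⊕0⊕1⊕0⊕0⊕1⊕0⊕1⊕1⊕0⊕0⊕0⊕0 = 0
s16 (pos 16,17,18,19,20,21,22,23,24,25,26,27,28,29,30,31): 1⊕1⊕1⊕1⊕1⊕1⊕1⊕1⊕1⊕0⊕1⊕1⊕0⊕0⊕0⊕0 = 1
Syndrome s16…s1 = 10111 → error at position 23.
Flip position 23: 0011100110001001111111110110000 → 0011100110001001111111010110000
Read data bits from positions 3,5,6,7,9,10,11,12,13,14,15,17,18,19,20,21,22,23,24,25,26,27,28,29,30,31: 11001000100111111010110000

11001000100111111010110000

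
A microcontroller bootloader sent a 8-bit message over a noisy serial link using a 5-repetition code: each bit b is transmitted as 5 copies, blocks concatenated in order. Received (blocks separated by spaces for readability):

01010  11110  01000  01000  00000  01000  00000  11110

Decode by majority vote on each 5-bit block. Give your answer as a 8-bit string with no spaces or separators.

Block 1 (01010): 2 ones → 0
Block 2 (11110): 4 ones → 1
Block 3 (01000): 1 one → 0
Block 4 (01000): 1 one → 0
Block 5 (00000): 0 ones → 0
Block 6 (01000): 1 one → 0
Block 7 (00000): 0 ones → 0
Block 8 (11110): 4 ones → 1

01000001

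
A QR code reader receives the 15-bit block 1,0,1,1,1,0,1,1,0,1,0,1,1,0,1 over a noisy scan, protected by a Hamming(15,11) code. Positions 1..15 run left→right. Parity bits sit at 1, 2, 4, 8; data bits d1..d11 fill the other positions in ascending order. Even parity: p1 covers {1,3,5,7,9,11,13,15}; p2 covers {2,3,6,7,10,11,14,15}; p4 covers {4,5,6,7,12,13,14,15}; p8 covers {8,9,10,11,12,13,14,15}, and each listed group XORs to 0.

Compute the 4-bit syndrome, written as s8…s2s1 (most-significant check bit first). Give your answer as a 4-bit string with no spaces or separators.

1000

s1 (pos 1,3,5,7,9,11,13,15): 1⊕1⊕1⊕1⊕0⊕0⊕1⊕1 = 0
s2 (pos 2,3,6,7,10,11,14,15): 0⊕1⊕0⊕1⊕1⊕0⊕0⊕1 = 0
s4 (pos 4,5,6,7,12,13,14,15): 1⊕1⊕0⊕1⊕1⊕1⊕0⊕1 = 0
s8 (pos 8,9,10,11,12,13,14,15): 1⊕0⊕1⊕0⊕1⊕1⊕0⊕1 = 1
Syndrome s8…s1 = 1000 → error at position 8.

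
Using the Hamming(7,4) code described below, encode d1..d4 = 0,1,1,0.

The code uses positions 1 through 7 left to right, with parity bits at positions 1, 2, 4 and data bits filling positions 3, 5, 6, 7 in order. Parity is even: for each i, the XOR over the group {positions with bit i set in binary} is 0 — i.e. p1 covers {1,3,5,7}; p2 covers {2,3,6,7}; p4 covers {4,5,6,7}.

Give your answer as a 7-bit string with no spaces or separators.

Place data at non-parity positions: p1 p2 0 p4 1 1 0
p1 (pos 1,3,5,7): XOR of data positions = 0⊕1⊕0 = 1
p2 (pos 2,3,6,7): XOR of data positions = 0⊕1⊕0 = 1
p4 (pos 4,5,6,7): XOR of data positions = 1⊕1⊕0 = 0
Codeword: 1100110

1100110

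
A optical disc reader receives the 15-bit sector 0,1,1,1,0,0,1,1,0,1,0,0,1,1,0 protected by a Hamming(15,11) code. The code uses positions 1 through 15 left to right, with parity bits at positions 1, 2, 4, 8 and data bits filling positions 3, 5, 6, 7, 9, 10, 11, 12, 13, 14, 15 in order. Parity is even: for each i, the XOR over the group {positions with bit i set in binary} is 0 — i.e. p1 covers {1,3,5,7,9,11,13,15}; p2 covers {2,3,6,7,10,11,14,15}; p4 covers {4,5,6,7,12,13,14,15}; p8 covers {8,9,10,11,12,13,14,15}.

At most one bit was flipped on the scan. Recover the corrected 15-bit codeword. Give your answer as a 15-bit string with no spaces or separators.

010100110100110

s1 (pos 1,3,5,7,9,11,13,15): 0⊕1⊕0⊕1⊕0⊕0⊕1⊕0 = 1
s2 (pos 2,3,6,7,10,11,14,15): 1⊕1⊕0⊕1⊕1⊕0⊕1⊕0 = 1
s4 (pos 4,5,6,7,12,13,14,15): 1⊕0⊕0⊕1⊕0⊕1⊕1⊕0 = 0
s8 (pos 8,9,10,11,12,13,14,15): 1⊕0⊕1⊕0⊕0⊕1⊕1⊕0 = 0
Syndrome s8…s1 = 0011 → error at position 3.
Flip position 3: 011100110100110 → 010100110100110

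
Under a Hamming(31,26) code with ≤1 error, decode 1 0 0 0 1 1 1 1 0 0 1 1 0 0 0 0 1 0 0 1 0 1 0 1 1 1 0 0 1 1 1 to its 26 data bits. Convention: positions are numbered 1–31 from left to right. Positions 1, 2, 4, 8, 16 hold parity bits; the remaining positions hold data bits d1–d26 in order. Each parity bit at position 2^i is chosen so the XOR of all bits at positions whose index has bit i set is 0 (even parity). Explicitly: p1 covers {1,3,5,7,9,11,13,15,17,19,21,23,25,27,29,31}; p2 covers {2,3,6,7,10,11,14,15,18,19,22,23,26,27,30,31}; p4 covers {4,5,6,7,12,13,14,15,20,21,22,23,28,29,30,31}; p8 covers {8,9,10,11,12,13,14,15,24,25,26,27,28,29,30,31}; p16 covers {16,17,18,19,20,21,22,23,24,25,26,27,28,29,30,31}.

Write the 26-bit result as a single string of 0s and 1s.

s1 (pos 1,3,5,7,9,11,13,15,17,19,21,23,25,27,29,31): 1⊕0⊕1⊕1⊕0⊕1⊕0⊕0⊕1⊕0⊕0⊕0⊕1⊕0⊕1⊕1 = 0
s2 (pos 2,3,6,7,10,11,14,15,18,19,22,23,26,27,30,31): 0⊕0⊕1⊕1⊕0⊕1⊕0⊕0⊕0⊕0⊕1⊕0⊕1⊕0⊕1⊕1 = 1
s4 (pos 4,5,6,7,12,13,14,15,20,21,22,23,28,29,30,31): 0⊕1⊕1⊕1⊕1⊕0⊕0⊕0⊕1⊕0⊕1⊕0⊕0⊕1⊕1⊕1 = 1
s8 (pos 8,9,10,11,12,13,14,15,24,25,26,27,28,29,30,31): 1⊕0⊕0⊕1⊕1⊕0⊕0⊕0⊕1⊕1⊕1⊕0⊕0⊕1⊕1⊕1 = 1
s16 (pos 16,17,18,19,20,21,22,23,24,25,26,27,28,29,30,31): 0⊕1⊕0⊕0⊕1⊕0⊕1⊕0⊕1⊕1⊕1⊕0⊕0⊕1⊕1⊕1 = 1
Syndrome s16…s1 = 11110 → error at position 30.
Flip position 30: 1000111100110000100101011100111 → 1000111100110000100101011100101
Read data bits from positions 3,5,6,7,9,10,11,12,13,14,15,17,18,19,20,21,22,23,24,25,26,27,28,29,30,31: 01110011000100101011100101

01110011000100101011100101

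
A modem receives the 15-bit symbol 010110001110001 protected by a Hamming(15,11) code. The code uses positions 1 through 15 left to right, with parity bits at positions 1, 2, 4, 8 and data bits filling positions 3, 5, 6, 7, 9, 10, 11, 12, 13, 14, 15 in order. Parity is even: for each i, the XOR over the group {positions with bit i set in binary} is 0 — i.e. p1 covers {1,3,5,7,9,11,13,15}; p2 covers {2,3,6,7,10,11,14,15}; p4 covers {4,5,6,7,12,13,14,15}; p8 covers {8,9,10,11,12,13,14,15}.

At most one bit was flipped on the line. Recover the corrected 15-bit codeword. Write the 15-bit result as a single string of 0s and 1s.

010010001110001

s1 (pos 1,3,5,7,9,11,13,15): 0⊕0⊕1⊕0⊕1⊕1⊕0⊕1 = 0
s2 (pos 2,3,6,7,10,11,14,15): 1⊕0⊕0⊕0⊕1⊕1⊕0⊕1 = 0
s4 (pos 4,5,6,7,12,13,14,15): 1⊕1⊕0⊕0⊕0⊕0⊕0⊕1 = 1
s8 (pos 8,9,10,11,12,13,14,15): 0⊕1⊕1⊕1⊕0⊕0⊕0⊕1 = 0
Syndrome s8…s1 = 0100 → error at position 4.
Flip position 4: 010110001110001 → 010010001110001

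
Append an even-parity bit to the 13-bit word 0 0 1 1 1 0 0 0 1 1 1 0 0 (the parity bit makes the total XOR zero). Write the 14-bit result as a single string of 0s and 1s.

XOR of the 13 data bits: 0⊕0⊕1⊕1⊕1⊕0⊕0⊕0⊕1⊕1⊕1⊕0⊕0 = 0
Parity bit = 0 (so all 14 bits XOR to 0).

00111000111000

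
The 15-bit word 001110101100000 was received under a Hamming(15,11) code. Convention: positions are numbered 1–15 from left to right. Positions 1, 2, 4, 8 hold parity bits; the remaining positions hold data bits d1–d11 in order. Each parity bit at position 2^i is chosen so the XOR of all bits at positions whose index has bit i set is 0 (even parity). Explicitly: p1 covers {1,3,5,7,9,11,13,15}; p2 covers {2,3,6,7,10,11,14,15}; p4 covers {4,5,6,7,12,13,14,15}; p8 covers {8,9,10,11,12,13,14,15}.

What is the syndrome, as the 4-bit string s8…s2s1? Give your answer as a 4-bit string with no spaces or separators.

s1 (pos 1,3,5,7,9,11,13,15): 0⊕1⊕1⊕1⊕1⊕0⊕0⊕0 = 0
s2 (pos 2,3,6,7,10,11,14,15): 0⊕1⊕0⊕1⊕1⊕0⊕0⊕0 = 1
s4 (pos 4,5,6,7,12,13,14,15): 1⊕1⊕0⊕1⊕0⊕0⊕0⊕0 = 1
s8 (pos 8,9,10,11,12,13,14,15): 0⊕1⊕1⊕0⊕0⊕0⊕0⊕0 = 0
Syndrome s8…s1 = 0110 → error at position 6.

0110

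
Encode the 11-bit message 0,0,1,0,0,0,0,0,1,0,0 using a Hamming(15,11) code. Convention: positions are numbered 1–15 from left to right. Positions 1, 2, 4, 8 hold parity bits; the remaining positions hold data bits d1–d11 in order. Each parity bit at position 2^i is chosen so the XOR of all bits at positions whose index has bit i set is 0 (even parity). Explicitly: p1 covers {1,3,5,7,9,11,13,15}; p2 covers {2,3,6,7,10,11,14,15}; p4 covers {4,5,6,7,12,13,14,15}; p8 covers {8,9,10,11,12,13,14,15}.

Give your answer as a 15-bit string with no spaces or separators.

110001010000100

Place data at non-parity positions: p1 p2 0 p4 0 1 0 p8 0 0 0 0 1 0 0
p1 (pos 1,3,5,7,9,11,13,15): XOR of data positions = 0⊕0⊕0⊕0⊕0⊕1⊕0 = 1
p2 (pos 2,3,6,7,10,11,14,15): XOR of data positions = 0⊕1⊕0⊕0⊕0⊕0⊕0 = 1
p4 (pos 4,5,6,7,12,13,14,15): XOR of data positions = 0⊕1⊕0⊕0⊕1⊕0⊕0 = 0
p8 (pos 8,9,10,11,12,13,14,15): XOR of data positions = 0⊕0⊕0⊕0⊕1⊕0⊕0 = 1
Codeword: 110001010000100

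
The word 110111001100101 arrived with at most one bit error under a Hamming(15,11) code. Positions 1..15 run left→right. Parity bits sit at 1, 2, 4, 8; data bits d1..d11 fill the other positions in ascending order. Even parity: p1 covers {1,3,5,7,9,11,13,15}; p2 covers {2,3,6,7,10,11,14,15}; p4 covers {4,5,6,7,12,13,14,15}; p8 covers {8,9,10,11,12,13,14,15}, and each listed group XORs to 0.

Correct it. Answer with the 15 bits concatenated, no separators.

110101001100101

s1 (pos 1,3,5,7,9,11,13,15): 1⊕0⊕1⊕0⊕1⊕0⊕1⊕1 = 1
s2 (pos 2,3,6,7,10,11,14,15): 1⊕0⊕1⊕0⊕1⊕0⊕0⊕1 = 0
s4 (pos 4,5,6,7,12,13,14,15): 1⊕1⊕1⊕0⊕0⊕1⊕0⊕1 = 1
s8 (pos 8,9,10,11,12,13,14,15): 0⊕1⊕1⊕0⊕0⊕1⊕0⊕1 = 0
Syndrome s8…s1 = 0101 → error at position 5.
Flip position 5: 110111001100101 → 110101001100101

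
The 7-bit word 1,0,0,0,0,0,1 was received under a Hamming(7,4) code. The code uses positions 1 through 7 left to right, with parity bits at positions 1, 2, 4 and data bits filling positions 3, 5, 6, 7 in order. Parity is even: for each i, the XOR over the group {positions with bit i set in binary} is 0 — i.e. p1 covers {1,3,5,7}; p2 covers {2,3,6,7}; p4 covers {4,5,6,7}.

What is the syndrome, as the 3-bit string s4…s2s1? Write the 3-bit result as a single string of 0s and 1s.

s1 (pos 1,3,5,7): 1⊕0⊕0⊕1 = 0
s2 (pos 2,3,6,7): 0⊕0⊕0⊕1 = 1
s4 (pos 4,5,6,7): 0⊕0⊕0⊕1 = 1
Syndrome s4…s1 = 110 → error at position 6.

110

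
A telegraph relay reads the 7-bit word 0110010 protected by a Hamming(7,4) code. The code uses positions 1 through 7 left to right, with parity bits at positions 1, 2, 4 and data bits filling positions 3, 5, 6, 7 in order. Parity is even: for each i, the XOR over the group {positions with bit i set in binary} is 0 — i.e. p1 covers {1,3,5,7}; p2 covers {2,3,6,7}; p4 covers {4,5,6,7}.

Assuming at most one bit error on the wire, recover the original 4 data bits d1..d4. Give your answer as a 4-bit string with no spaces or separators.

1011

s1 (pos 1,3,5,7): 0⊕1⊕0⊕0 = 1
s2 (pos 2,3,6,7): 1⊕1⊕1⊕0 = 1
s4 (pos 4,5,6,7): 0⊕0⊕1⊕0 = 1
Syndrome s4…s1 = 111 → error at position 7.
Flip position 7: 0110010 → 0110011
Read data bits from positions 3,5,6,7: 1011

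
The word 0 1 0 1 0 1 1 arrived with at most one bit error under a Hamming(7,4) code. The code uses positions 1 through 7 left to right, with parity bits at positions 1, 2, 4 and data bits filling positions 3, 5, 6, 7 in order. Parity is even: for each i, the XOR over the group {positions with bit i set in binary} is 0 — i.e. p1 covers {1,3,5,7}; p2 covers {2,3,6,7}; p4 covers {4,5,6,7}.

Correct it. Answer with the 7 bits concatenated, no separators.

s1 (pos 1,3,5,7): 0⊕0⊕0⊕1 = 1
s2 (pos 2,3,6,7): 1⊕0⊕1⊕1 = 1
s4 (pos 4,5,6,7): 1⊕0⊕1⊕1 = 1
Syndrome s4…s1 = 111 → error at position 7.
Flip position 7: 0101011 → 0101010

0101010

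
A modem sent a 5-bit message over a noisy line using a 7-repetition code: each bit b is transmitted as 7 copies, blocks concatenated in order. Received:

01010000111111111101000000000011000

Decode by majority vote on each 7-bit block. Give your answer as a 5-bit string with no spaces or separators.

Block 1 (0101000): 2 ones → 0
Block 2 (0111111): 6 ones → 1
Block 3 (1111010): 5 ones → 1
Block 4 (0000000): 0 ones → 0
Block 5 (0011000): 2 ones → 0

01100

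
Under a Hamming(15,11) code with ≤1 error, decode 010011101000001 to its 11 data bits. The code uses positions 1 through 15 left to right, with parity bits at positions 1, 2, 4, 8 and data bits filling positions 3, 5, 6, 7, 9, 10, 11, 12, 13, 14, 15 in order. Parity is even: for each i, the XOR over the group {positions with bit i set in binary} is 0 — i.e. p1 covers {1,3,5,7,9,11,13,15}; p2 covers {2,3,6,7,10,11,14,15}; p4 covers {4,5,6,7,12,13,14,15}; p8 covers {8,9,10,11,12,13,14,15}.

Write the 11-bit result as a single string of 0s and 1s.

01111000001

s1 (pos 1,3,5,7,9,11,13,15): 0⊕0⊕1⊕1⊕1⊕0⊕0⊕1 = 0
s2 (pos 2,3,6,7,10,11,14,15): 1⊕0⊕1⊕1⊕0⊕0⊕0⊕1 = 0
s4 (pos 4,5,6,7,12,13,14,15): 0⊕1⊕1⊕1⊕0⊕0⊕0⊕1 = 0
s8 (pos 8,9,10,11,12,13,14,15): 0⊕1⊕0⊕0⊕0⊕0⊕0⊕1 = 0
Syndrome s8…s1 = 0000 → no error.
Read data bits from positions 3,5,6,7,9,10,11,12,13,14,15: 01111000001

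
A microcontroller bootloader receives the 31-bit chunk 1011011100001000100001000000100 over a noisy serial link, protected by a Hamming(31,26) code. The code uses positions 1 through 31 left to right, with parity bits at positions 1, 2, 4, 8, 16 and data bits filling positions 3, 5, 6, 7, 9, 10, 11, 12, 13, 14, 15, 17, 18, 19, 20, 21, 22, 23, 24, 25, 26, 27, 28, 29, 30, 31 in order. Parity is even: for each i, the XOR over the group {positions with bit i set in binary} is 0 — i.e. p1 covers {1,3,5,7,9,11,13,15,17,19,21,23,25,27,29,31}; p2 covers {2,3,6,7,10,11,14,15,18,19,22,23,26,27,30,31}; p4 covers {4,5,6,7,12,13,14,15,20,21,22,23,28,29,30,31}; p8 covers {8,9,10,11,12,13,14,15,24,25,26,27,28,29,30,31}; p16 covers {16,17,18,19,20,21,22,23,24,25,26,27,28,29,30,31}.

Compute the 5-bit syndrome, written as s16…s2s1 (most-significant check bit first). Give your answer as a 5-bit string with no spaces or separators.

11000

s1 (pos 1,3,5,7,9,11,13,15,17,19,21,23,25,27,29,31): 1⊕1⊕0⊕1⊕0⊕0⊕1⊕0⊕1⊕0⊕0⊕0⊕0⊕0⊕1⊕0 = 0
s2 (pos 2,3,6,7,10,11,14,15,18,19,22,23,26,27,30,31): 0⊕1⊕1⊕1⊕0⊕0⊕0⊕0⊕0⊕0⊕1⊕0⊕0⊕0⊕0⊕0 = 0
s4 (pos 4,5,6,7,12,13,14,15,20,21,22,23,28,29,30,31): 1⊕0⊕1⊕1⊕0⊕1⊕0⊕0⊕0⊕0⊕1⊕0⊕0⊕1⊕0⊕0 = 0
s8 (pos 8,9,10,11,12,13,14,15,24,25,26,27,28,29,30,31): 1⊕0⊕0⊕0⊕0⊕1⊕0⊕0⊕0⊕0⊕0⊕0⊕0⊕1⊕0⊕0 = 1
s16 (pos 16,17,18,19,20,21,22,23,24,25,26,27,28,29,30,31): 0⊕1⊕0⊕0⊕0⊕0⊕1⊕0⊕0⊕0⊕0⊕0⊕0⊕1⊕0⊕0 = 1
Syndrome s16…s1 = 11000 → error at position 24.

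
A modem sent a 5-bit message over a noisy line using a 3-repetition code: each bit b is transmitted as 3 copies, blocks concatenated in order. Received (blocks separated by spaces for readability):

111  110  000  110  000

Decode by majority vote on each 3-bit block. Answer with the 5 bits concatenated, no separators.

11010

Block 1 (111): 3 ones → 1
Block 2 (110): 2 ones → 1
Block 3 (000): 0 ones → 0
Block 4 (110): 2 ones → 1
Block 5 (000): 0 ones → 0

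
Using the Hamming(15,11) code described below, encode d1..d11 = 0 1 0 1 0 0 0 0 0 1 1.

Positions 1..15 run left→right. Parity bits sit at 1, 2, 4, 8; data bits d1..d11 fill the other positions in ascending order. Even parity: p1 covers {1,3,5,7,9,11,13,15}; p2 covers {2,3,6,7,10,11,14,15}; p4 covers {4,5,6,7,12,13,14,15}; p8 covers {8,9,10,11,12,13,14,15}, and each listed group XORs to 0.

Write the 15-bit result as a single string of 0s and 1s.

110010100000011

Place data at non-parity positions: p1 p2 0 p4 1 0 1 p8 0 0 0 0 0 1 1
p1 (pos 1,3,5,7,9,11,13,15): XOR of data positions = 0⊕1⊕1⊕0⊕0⊕0⊕1 = 1
p2 (pos 2,3,6,7,10,11,14,15): XOR of data positions = 0⊕0⊕1⊕0⊕0⊕1⊕1 = 1
p4 (pos 4,5,6,7,12,13,14,15): XOR of data positions = 1⊕0⊕1⊕0⊕0⊕1⊕1 = 0
p8 (pos 8,9,10,11,12,13,14,15): XOR of data positions = 0⊕0⊕0⊕0⊕0⊕1⊕1 = 0
Codeword: 110010100000011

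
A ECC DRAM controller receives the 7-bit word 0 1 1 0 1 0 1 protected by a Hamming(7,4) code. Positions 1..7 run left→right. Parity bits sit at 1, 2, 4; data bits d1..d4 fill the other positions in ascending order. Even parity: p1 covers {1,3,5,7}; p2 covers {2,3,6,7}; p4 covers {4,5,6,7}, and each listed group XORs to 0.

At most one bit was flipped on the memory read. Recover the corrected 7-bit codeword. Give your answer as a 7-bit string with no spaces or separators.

s1 (pos 1,3,5,7): 0⊕1⊕1⊕1 = 1
s2 (pos 2,3,6,7): 1⊕1⊕0⊕1 = 1
s4 (pos 4,5,6,7): 0⊕1⊕0⊕1 = 0
Syndrome s4…s1 = 011 → error at position 3.
Flip position 3: 0110101 → 0100101

0100101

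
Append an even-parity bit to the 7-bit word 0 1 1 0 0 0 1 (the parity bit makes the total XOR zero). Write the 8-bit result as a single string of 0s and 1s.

XOR of the 7 data bits: 0⊕1⊕1⊕0⊕0⊕0⊕1 = 1
Parity bit = 1 (so all 8 bits XOR to 0).

01100011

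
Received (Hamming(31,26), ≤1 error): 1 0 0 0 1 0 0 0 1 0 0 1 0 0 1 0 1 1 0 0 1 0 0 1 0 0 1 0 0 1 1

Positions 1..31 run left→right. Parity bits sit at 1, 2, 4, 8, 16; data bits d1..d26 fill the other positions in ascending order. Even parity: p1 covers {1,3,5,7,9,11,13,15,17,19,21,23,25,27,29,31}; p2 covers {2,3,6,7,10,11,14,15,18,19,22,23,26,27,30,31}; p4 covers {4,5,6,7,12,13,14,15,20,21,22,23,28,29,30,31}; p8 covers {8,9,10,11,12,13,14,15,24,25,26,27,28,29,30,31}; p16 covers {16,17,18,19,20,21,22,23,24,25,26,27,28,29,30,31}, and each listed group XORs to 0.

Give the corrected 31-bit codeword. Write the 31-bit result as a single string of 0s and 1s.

s1 (pos 1,3,5,7,9,11,13,15,17,19,21,23,25,27,29,31): 1⊕0⊕1⊕0⊕1⊕0⊕0⊕1⊕1⊕0⊕1⊕0⊕0⊕1⊕0⊕1 = 0
s2 (pos 2,3,6,7,10,11,14,15,18,19,22,23,26,27,30,31): 0⊕0⊕0⊕0⊕0⊕0⊕0⊕1⊕1⊕0⊕0⊕0⊕0⊕1⊕1⊕1 = 1
s4 (pos 4,5,6,7,12,13,14,15,20,21,22,23,28,29,30,31): 0⊕1⊕0⊕0⊕1⊕0⊕0⊕1⊕0⊕1⊕0⊕0⊕0⊕0⊕1⊕1 = 0
s8 (pos 8,9,10,11,12,13,14,15,24,25,26,27,28,29,30,31): 0⊕1⊕0⊕0⊕1⊕0⊕0⊕1⊕1⊕0⊕0⊕1⊕0⊕0⊕1⊕1 = 1
s16 (pos 16,17,18,19,20,21,22,23,24,25,26,27,28,29,30,31): 0⊕1⊕1⊕0⊕0⊕1⊕0⊕0⊕1⊕0⊕0⊕1⊕0⊕0⊕1⊕1 = 1
Syndrome s16…s1 = 11010 → error at position 26.
Flip position 26: 1000100010010010110010010010011 → 1000100010010010110010010110011

1000100010010010110010010110011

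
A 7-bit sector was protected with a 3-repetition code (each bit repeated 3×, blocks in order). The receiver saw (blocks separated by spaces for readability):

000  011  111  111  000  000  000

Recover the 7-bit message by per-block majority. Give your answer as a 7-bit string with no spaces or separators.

0111000

Block 1 (000): 0 ones → 0
Block 2 (011): 2 ones → 1
Block 3 (111): 3 ones → 1
Block 4 (111): 3 ones → 1
Block 5 (000): 0 ones → 0
Block 6 (000): 0 ones → 0
Block 7 (000): 0 ones → 0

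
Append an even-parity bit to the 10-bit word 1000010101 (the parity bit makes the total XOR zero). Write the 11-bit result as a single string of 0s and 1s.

XOR of the 10 data bits: 1⊕0⊕0⊕0⊕0⊕1⊕0⊕1⊕0⊕1 = 0
Parity bit = 0 (so all 11 bits XOR to 0).

10000101010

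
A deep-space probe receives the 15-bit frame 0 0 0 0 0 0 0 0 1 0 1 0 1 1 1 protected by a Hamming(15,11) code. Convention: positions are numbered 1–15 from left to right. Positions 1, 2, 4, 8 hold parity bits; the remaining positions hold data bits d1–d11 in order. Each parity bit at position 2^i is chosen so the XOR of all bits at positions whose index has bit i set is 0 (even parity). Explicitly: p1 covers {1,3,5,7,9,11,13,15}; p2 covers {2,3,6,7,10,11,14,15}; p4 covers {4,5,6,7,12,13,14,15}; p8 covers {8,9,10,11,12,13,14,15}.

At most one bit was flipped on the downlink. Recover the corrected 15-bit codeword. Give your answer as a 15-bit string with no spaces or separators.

s1 (pos 1,3,5,7,9,11,13,15): 0⊕0⊕0⊕0⊕1⊕1⊕1⊕1 = 0
s2 (pos 2,3,6,7,10,11,14,15): 0⊕0⊕0⊕0⊕0⊕1⊕1⊕1 = 1
s4 (pos 4,5,6,7,12,13,14,15): 0⊕0⊕0⊕0⊕0⊕1⊕1⊕1 = 1
s8 (pos 8,9,10,11,12,13,14,15): 0⊕1⊕0⊕1⊕0⊕1⊕1⊕1 = 1
Syndrome s8…s1 = 1110 → error at position 14.
Flip position 14: 000000001010111 → 000000001010101

000000001010101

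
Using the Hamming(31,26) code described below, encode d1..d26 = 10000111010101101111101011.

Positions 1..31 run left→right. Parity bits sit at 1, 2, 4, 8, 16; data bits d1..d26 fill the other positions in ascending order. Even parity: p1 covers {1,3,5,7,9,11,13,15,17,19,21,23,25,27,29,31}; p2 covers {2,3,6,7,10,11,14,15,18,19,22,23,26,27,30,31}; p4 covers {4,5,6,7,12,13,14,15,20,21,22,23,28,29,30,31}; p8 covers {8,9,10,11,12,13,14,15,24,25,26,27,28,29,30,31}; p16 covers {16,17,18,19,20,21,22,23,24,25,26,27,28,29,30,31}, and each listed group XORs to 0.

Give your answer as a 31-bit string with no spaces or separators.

Place data at non-parity positions: p1 p2 1 p4 0 0 0 p8 0 1 1 1 0 1 0 p16 1 0 1 1 0 1 1 1 1 1 0 1 0 1 1
p1 (pos 1,3,5,7,9,11,13,15,17,19,21,23,25,27,29,31): XOR of data positions = 1⊕0⊕0⊕0⊕1⊕0⊕0⊕1⊕1⊕0⊕1⊕1⊕0⊕0⊕1 = 1
p2 (pos 2,3,6,7,10,11,14,15,18,19,22,23,26,27,30,31): XOR of data positions = 1⊕0⊕0⊕1⊕1⊕1⊕0⊕0⊕1⊕1⊕1⊕1⊕0⊕1⊕1 = 0
p4 (pos 4,5,6,7,12,13,14,15,20,21,22,23,28,29,30,31): XOR of data positions = 0⊕0⊕0⊕1⊕0⊕1⊕0⊕1⊕0⊕1⊕1⊕1⊕0⊕1⊕1 = 0
p8 (pos 8,9,10,11,12,13,14,15,24,25,26,27,28,29,30,31): XOR of data positions = 0⊕1⊕1⊕1⊕0⊕1⊕0⊕1⊕1⊕1⊕0⊕1⊕0⊕1⊕1 = 0
p16 (pos 16,17,18,19,20,21,22,23,24,25,26,27,28,29,30,31): XOR of data positions = 1⊕0⊕1⊕1⊕0⊕1⊕1⊕1⊕1⊕1⊕0⊕1⊕0⊕1⊕1 = 1
Codeword: 1010000001110101101101111101011

1010000001110101101101111101011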